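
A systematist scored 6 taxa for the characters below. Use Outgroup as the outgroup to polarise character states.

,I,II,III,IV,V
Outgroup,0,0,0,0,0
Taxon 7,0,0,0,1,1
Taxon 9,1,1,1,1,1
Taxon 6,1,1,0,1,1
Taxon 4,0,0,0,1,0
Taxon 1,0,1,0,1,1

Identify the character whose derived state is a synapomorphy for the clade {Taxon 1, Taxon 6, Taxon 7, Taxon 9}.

V

The outgroup has state '0' for every character, so '1' is the derived state throughout.
I: derived state '1' in Taxon 6 and Taxon 9 only — synapomorphy for {Taxon 6, Taxon 9}.
Only Taxon 1, Taxon 6, and Taxon 9 show the derived state '1' for II, supporting them as a clade.
III: derived state '1' in Taxon 9 only — an autapomorphy, so it tells us nothing about relationships among taxa.
IV (derived state '1') is shared by all ingroup taxa — unites the whole ingroup.
V: derived state '1' in Taxon 1, Taxon 6, Taxon 7, and Taxon 9 only — synapomorphy for {Taxon 1, Taxon 6, Taxon 7, Taxon 9}.
Most parsimonious ingroup topology: ((Taxon 7,((Taxon 9,Taxon 6),Taxon 1)),Taxon 4).
The clade {Taxon 1, Taxon 6, Taxon 7, Taxon 9} is supported by V: its derived state '1' occurs in exactly those taxa and in no other taxon (including the outgroup).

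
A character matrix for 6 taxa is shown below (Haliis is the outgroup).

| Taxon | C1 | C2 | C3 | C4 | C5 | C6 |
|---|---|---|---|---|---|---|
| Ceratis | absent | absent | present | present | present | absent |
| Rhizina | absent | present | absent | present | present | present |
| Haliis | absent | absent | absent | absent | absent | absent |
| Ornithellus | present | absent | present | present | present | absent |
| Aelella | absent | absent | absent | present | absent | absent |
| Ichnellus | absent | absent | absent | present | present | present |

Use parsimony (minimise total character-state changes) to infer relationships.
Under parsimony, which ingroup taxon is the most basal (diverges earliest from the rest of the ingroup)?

The outgroup has state 'absent' for every character, so 'present' is the derived state throughout.
C1: derived state 'present' in Ornithellus only — an autapomorphy, so it tells us nothing about relationships among taxa.
C2: derived state 'present' in Rhizina only — an autapomorphy, so it tells us nothing about relationships among taxa.
C3: derived state 'present' in Ceratis and Ornithellus only — synapomorphy for {Ceratis, Ornithellus}.
C4 (derived state 'present') is shared by all ingroup taxa — unites the whole ingroup.
Only Ceratis, Ichnellus, Ornithellus, and Rhizina show the derived state 'present' for C5, supporting them as a clade.
C6: derived state 'present' in Ichnellus and Rhizina only — synapomorphy for {Ichnellus, Rhizina}.
Most parsimonious ingroup topology: (((Rhizina,Ichnellus),(Ornithellus,Ceratis)),Aelella).
Aelella is sister to the clade containing all other ingroup taxa, so it is the earliest-diverging (most basal) ingroup lineage.

Aelella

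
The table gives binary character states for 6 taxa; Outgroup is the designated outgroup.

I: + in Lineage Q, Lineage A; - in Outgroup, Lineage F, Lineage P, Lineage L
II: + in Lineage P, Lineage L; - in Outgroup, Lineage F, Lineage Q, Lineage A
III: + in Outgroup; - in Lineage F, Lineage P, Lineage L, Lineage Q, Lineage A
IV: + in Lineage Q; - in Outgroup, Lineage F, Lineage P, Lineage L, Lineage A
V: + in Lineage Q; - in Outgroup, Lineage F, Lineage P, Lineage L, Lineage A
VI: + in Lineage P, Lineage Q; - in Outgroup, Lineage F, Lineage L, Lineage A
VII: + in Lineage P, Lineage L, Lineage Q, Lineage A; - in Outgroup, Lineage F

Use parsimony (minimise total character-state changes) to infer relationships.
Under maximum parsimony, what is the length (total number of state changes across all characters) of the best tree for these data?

Character polarity is set by the outgroup: the derived state is whichever differs from the outgroup's state, so for III the derived state is '-', and for the remaining characters it is '+'.
I (derived state '+') is shared by Lineage A and Lineage Q — a synapomorphy uniting that clade.
II: derived state '+' in Lineage L and Lineage P only — synapomorphy for {Lineage L, Lineage P}.
All ingroup taxa share the derived state '-' for III; it defines the ingroup but does not resolve relationships within it.
IV (derived state '+') is unique to Lineage Q (autapomorphy; uninformative for grouping).
V (derived state '+') is unique to Lineage Q (autapomorphy; uninformative for grouping).
VI groups Lineage P and Lineage Q, which is incompatible with the clades supported by the remaining characters; treating it as convergent (homoplasy) costs fewer steps than any alternative tree.
Only Lineage A, Lineage L, Lineage P, and Lineage Q show the derived state '+' for VII, supporting them as a clade.
Most parsimonious ingroup topology: (Lineage F,((Lineage P,Lineage L),(Lineage Q,Lineage A))).
Changes per character on this tree: I: 1; II: 1; III: 1; IV: 1; V: 1; VI: 2; VII: 1.
Total = 8.

8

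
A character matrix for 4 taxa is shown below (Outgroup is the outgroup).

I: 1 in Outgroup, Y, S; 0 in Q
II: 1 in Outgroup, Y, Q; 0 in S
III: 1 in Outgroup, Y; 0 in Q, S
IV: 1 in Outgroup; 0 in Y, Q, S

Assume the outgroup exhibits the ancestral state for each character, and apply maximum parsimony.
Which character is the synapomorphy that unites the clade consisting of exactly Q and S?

The outgroup has state '1' for every character, so '0' is the derived state throughout.
I (derived state '0') is unique to Q (autapomorphy; uninformative for grouping).
II: derived state '0' in S only — an autapomorphy, so it tells us nothing about relationships among taxa.
III: derived state '0' in Q and S only — synapomorphy for {Q, S}.
All ingroup taxa share the derived state '0' for IV; it defines the ingroup but does not resolve relationships within it.
Most parsimonious ingroup topology: (Y,(Q,S)).
The clade {Q, S} is supported by III: its derived state '0' occurs in exactly those taxa and in no other taxon (including the outgroup).

III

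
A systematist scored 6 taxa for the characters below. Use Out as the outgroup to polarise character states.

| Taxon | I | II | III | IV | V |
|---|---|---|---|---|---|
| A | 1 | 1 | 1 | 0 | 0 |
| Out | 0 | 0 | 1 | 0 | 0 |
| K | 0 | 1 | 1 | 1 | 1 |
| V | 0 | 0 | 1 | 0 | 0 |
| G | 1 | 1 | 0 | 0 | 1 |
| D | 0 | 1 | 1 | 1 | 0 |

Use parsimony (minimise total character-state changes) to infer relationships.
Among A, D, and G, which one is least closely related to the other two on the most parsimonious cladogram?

Character polarity is set by the outgroup: the derived state is whichever differs from the outgroup's state, so for III the derived state is '0', and for the remaining characters it is '1'.
Only A and G show the derived state '1' for I, supporting them as a clade.
Only A, D, G, and K show the derived state '1' for II, supporting them as a clade.
III: derived state '0' in G only — an autapomorphy, so it tells us nothing about relationships among taxa.
Only D and K show the derived state '1' for IV, supporting them as a clade.
V groups G and K, which is incompatible with the clades supported by the remaining characters; treating it as convergent (homoplasy) costs fewer steps than any alternative tree.
Most parsimonious ingroup topology: (((D,K),(G,A)),V).
G and A share a more recent common ancestor with each other than either does with D, so D is the least closely related of the three.

D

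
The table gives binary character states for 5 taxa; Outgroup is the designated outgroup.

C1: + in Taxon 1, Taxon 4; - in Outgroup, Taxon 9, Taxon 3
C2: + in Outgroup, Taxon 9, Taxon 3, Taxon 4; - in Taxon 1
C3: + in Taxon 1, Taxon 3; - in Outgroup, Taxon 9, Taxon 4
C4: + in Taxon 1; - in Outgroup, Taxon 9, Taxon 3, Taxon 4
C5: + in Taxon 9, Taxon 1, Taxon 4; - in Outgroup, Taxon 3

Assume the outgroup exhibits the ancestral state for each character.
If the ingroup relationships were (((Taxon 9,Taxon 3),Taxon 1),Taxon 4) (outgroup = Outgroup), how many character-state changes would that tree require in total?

Map each character onto (((Taxon 9,Taxon 3),Taxon 1),Taxon 4) (rooted by Outgroup) and count the minimum state changes it requires (Fitch parsimony):
C1: 2; C2: 1; C3: 2; C4: 1; C5: 2.
Total tree length = 8.

8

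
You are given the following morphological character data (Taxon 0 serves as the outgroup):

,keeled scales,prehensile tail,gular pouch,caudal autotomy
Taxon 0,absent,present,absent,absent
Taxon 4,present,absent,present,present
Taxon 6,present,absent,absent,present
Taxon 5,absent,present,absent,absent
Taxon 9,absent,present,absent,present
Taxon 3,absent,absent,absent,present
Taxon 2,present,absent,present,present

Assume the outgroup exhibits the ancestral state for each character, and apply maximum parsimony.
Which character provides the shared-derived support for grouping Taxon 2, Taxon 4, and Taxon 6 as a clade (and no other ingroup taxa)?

keeled scales

Character polarity is set by the outgroup: the derived state is whichever differs from the outgroup's state, so for prehensile tail the derived state is 'absent', and for the remaining characters it is 'present'.
keeled scales (derived state 'present') is shared by Taxon 2, Taxon 4, and Taxon 6 — a synapomorphy uniting that clade.
prehensile tail: derived state 'absent' in Taxon 2, Taxon 3, Taxon 4, and Taxon 6 only — synapomorphy for {Taxon 2, Taxon 3, Taxon 4, Taxon 6}.
gular pouch: derived state 'present' in Taxon 2 and Taxon 4 only — synapomorphy for {Taxon 2, Taxon 4}.
Only Taxon 2, Taxon 3, Taxon 4, Taxon 6, and Taxon 9 show the derived state 'present' for caudal autotomy, supporting them as a clade.
Most parsimonious ingroup topology: (((((Taxon 4,Taxon 2),Taxon 6),Taxon 3),Taxon 9),Taxon 5).
The clade {Taxon 2, Taxon 4, Taxon 6} is supported by keeled scales: its derived state 'present' occurs in exactly those taxa and in no other taxon (including the outgroup).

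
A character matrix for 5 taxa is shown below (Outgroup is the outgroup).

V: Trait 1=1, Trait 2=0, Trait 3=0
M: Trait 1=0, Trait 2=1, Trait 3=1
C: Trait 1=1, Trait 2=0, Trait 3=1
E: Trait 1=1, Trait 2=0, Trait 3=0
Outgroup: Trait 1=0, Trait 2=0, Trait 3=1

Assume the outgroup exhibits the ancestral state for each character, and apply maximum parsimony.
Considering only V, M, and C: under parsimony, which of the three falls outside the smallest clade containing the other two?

Character polarity is set by the outgroup: the derived state is whichever differs from the outgroup's state, so for Trait 3 the derived state is '0', and for the remaining characters it is '1'.
Trait 1: derived state '1' in C, E, and V only — synapomorphy for {C, E, V}.
Trait 2: derived state '1' in M only — an autapomorphy, so it tells us nothing about relationships among taxa.
Trait 3: derived state '0' in E and V only — synapomorphy for {E, V}.
Most parsimonious ingroup topology: (M,((V,E),C)).
C and V share a more recent common ancestor with each other than either does with M, so M is the least closely related of the three.

M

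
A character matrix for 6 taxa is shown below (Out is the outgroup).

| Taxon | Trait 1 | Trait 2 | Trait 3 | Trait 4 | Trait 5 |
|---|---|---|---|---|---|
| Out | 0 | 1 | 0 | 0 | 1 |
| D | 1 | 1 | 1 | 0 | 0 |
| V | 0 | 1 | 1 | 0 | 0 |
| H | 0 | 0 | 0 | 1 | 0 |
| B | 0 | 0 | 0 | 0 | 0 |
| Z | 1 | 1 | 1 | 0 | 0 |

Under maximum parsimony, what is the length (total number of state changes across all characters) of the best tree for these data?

Character polarity is set by the outgroup: the derived state is whichever differs from the outgroup's state, so for Trait 2, Trait 5 the derived state is '0', and for the remaining characters it is '1'.
Trait 1 (derived state '1') is shared by D and Z — a synapomorphy uniting that clade.
Trait 2: derived state '0' in B and H only — synapomorphy for {B, H}.
Trait 3 (derived state '1') is shared by D, V, and Z — a synapomorphy uniting that clade.
Trait 4 (derived state '1') is unique to H (autapomorphy; uninformative for grouping).
Trait 5 (derived state '0') is shared by all ingroup taxa — unites the whole ingroup.
Most parsimonious ingroup topology: (((D,Z),V),(H,B)).
Changes per character on this tree: Trait 1: 1; Trait 2: 1; Trait 3: 1; Trait 4: 1; Trait 5: 1.
Total = 5.

5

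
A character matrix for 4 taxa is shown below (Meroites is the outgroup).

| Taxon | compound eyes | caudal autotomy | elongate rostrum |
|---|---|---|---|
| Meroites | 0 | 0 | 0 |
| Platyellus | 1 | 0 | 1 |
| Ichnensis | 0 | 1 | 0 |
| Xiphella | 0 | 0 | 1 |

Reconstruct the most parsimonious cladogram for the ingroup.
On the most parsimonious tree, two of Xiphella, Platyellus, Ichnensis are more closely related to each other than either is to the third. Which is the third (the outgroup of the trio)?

The outgroup has state '0' for every character, so '1' is the derived state throughout.
compound eyes (derived state '1') is unique to Platyellus (autapomorphy; uninformative for grouping).
caudal autotomy: derived state '1' in Ichnensis only — an autapomorphy, so it tells us nothing about relationships among taxa.
elongate rostrum (derived state '1') is shared by Platyellus and Xiphella — a synapomorphy uniting that clade.
Most parsimonious ingroup topology: ((Platyellus,Xiphella),Ichnensis).
Platyellus and Xiphella share a more recent common ancestor with each other than either does with Ichnensis, so Ichnensis is the least closely related of the three.

Ichnensis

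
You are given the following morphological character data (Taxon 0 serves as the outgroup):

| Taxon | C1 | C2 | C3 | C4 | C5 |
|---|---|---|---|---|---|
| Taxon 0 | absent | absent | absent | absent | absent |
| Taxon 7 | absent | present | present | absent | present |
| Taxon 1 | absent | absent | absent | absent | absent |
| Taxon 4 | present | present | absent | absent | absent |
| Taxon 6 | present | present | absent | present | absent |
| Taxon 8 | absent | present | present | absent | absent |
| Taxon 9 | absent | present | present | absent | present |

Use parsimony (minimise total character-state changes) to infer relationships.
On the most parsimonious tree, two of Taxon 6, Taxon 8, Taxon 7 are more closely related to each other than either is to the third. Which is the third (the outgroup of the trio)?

The outgroup has state 'absent' for every character, so 'present' is the derived state throughout.
Only Taxon 4 and Taxon 6 show the derived state 'present' for C1, supporting them as a clade.
C2: derived state 'present' in Taxon 4, Taxon 6, Taxon 7, Taxon 8, and Taxon 9 only — synapomorphy for {Taxon 4, Taxon 6, Taxon 7, Taxon 8, Taxon 9}.
C3 (derived state 'present') is shared by Taxon 7, Taxon 8, and Taxon 9 — a synapomorphy uniting that clade.
C4: derived state 'present' in Taxon 6 only — an autapomorphy, so it tells us nothing about relationships among taxa.
Only Taxon 7 and Taxon 9 show the derived state 'present' for C5, supporting them as a clade.
Most parsimonious ingroup topology: ((((Taxon 7,Taxon 9),Taxon 8),(Taxon 4,Taxon 6)),Taxon 1).
Taxon 7 and Taxon 8 share a more recent common ancestor with each other than either does with Taxon 6, so Taxon 6 is the least closely related of the three.

Taxon 6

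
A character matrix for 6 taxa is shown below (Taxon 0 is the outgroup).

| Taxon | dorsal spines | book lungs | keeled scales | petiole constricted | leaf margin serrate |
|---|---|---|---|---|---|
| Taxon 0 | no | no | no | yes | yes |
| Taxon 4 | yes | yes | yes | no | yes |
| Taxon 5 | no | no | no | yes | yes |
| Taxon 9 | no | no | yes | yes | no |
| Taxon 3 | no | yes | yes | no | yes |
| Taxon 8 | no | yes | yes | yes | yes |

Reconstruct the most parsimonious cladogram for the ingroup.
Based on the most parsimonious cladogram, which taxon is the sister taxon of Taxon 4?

Character polarity is set by the outgroup: the derived state is whichever differs from the outgroup's state, so for petiole constricted, leaf margin serrate the derived state is 'no', and for the remaining characters it is 'yes'.
dorsal spines (derived state 'yes') is unique to Taxon 4 (autapomorphy; uninformative for grouping).
Only Taxon 3, Taxon 4, and Taxon 8 show the derived state 'yes' for book lungs, supporting them as a clade.
keeled scales: derived state 'yes' in Taxon 3, Taxon 4, Taxon 8, and Taxon 9 only — synapomorphy for {Taxon 3, Taxon 4, Taxon 8, Taxon 9}.
petiole constricted: derived state 'no' in Taxon 3 and Taxon 4 only — synapomorphy for {Taxon 3, Taxon 4}.
leaf margin serrate: derived state 'no' in Taxon 9 only — an autapomorphy, so it tells us nothing about relationships among taxa.
Most parsimonious ingroup topology: ((((Taxon 4,Taxon 3),Taxon 8),Taxon 9),Taxon 5).
Taxon 4 and Taxon 3 form a cherry on this tree, so they are sister taxa.

Taxon 3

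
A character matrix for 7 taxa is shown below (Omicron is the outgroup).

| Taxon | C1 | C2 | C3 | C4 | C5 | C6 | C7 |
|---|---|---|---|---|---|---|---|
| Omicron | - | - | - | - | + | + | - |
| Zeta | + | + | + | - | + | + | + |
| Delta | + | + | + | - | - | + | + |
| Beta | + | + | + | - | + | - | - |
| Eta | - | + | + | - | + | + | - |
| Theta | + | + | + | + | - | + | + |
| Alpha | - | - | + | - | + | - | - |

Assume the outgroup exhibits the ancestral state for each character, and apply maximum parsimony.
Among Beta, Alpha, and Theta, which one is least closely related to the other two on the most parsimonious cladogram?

Alpha

Character polarity is set by the outgroup: the derived state is whichever differs from the outgroup's state, so for C5, C6 the derived state is '-', and for the remaining characters it is '+'.
C1 (derived state '+') is shared by Beta, Delta, Theta, and Zeta — a synapomorphy uniting that clade.
Only Beta, Delta, Eta, Theta, and Zeta show the derived state '+' for C2, supporting them as a clade.
All ingroup taxa share the derived state '+' for C3; it defines the ingroup but does not resolve relationships within it.
C4 (derived state '+') is unique to Theta (autapomorphy; uninformative for grouping).
C5 (derived state '-') is shared by Delta and Theta — a synapomorphy uniting that clade.
C6 groups Alpha and Beta, which is incompatible with the clades supported by the remaining characters; treating it as convergent (homoplasy) costs fewer steps than any alternative tree.
Only Delta, Theta, and Zeta show the derived state '+' for C7, supporting them as a clade.
Most parsimonious ingroup topology: ((((Zeta,(Delta,Theta)),Beta),Eta),Alpha).
Theta and Beta share a more recent common ancestor with each other than either does with Alpha, so Alpha is the least closely related of the three.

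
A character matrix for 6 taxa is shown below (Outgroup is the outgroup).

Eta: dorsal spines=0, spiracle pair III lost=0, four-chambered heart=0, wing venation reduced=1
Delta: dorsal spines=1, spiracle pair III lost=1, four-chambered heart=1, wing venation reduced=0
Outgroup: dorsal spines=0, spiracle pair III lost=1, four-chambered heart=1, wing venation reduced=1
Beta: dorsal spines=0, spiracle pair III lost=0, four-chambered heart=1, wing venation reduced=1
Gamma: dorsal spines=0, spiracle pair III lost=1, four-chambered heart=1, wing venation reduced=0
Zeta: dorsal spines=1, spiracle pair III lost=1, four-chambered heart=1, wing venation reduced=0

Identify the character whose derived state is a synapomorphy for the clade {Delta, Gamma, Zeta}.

wing venation reduced

Character polarity is set by the outgroup: the derived state is whichever differs from the outgroup's state, so for spiracle pair III lost, four-chambered heart, wing venation reduced the derived state is '0', and for the remaining characters it is '1'.
Only Delta and Zeta show the derived state '1' for dorsal spines, supporting them as a clade.
spiracle pair III lost (derived state '0') is shared by Beta and Eta — a synapomorphy uniting that clade.
four-chambered heart: derived state '0' in Eta only — an autapomorphy, so it tells us nothing about relationships among taxa.
Only Delta, Gamma, and Zeta show the derived state '0' for wing venation reduced, supporting them as a clade.
Most parsimonious ingroup topology: ((Gamma,(Delta,Zeta)),(Beta,Eta)).
The clade {Delta, Gamma, Zeta} is supported by wing venation reduced: its derived state '0' occurs in exactly those taxa and in no other taxon (including the outgroup).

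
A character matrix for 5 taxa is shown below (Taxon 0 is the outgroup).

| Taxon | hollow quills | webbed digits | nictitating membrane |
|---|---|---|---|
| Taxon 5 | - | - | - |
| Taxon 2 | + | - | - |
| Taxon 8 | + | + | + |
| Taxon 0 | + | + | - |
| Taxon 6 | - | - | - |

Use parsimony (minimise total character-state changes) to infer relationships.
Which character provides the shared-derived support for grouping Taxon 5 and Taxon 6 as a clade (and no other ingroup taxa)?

Character polarity is set by the outgroup: the derived state is whichever differs from the outgroup's state, so for hollow quills, webbed digits the derived state is '-', and for the remaining characters it is '+'.
Only Taxon 5 and Taxon 6 show the derived state '-' for hollow quills, supporting them as a clade.
webbed digits (derived state '-') is shared by Taxon 2, Taxon 5, and Taxon 6 — a synapomorphy uniting that clade.
nictitating membrane (derived state '+') is unique to Taxon 8 (autapomorphy; uninformative for grouping).
Most parsimonious ingroup topology: (Taxon 8,(Taxon 2,(Taxon 6,Taxon 5))).
The clade {Taxon 5, Taxon 6} is supported by hollow quills: its derived state '-' occurs in exactly those taxa and in no other taxon (including the outgroup).

hollow quills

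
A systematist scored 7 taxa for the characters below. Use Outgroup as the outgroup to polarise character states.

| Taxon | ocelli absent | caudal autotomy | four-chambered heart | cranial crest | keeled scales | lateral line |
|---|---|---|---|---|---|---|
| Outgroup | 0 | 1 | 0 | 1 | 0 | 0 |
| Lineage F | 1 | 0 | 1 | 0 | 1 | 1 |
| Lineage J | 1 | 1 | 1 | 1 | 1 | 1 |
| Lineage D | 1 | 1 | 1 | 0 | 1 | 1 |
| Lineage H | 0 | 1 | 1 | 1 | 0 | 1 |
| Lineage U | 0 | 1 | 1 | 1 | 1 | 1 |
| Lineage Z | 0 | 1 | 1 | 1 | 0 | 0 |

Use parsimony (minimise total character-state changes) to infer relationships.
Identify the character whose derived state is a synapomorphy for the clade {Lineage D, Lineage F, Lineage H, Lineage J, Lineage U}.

lateral line

Character polarity is set by the outgroup: the derived state is whichever differs from the outgroup's state, so for caudal autotomy, cranial crest the derived state is '0', and for the remaining characters it is '1'.
Only Lineage D, Lineage F, and Lineage J show the derived state '1' for ocelli absent, supporting them as a clade.
caudal autotomy: derived state '0' in Lineage F only — an autapomorphy, so it tells us nothing about relationships among taxa.
All ingroup taxa share the derived state '1' for four-chambered heart; it defines the ingroup but does not resolve relationships within it.
cranial crest (derived state '0') is shared by Lineage D and Lineage F — a synapomorphy uniting that clade.
Only Lineage D, Lineage F, Lineage J, and Lineage U show the derived state '1' for keeled scales, supporting them as a clade.
lateral line (derived state '1') is shared by Lineage D, Lineage F, Lineage H, Lineage J, and Lineage U — a synapomorphy uniting that clade.
Most parsimonious ingroup topology: (((((Lineage F,Lineage D),Lineage J),Lineage U),Lineage H),Lineage Z).
The clade {Lineage D, Lineage F, Lineage H, Lineage J, Lineage U} is supported by lateral line: its derived state '1' occurs in exactly those taxa and in no other taxon (including the outgroup).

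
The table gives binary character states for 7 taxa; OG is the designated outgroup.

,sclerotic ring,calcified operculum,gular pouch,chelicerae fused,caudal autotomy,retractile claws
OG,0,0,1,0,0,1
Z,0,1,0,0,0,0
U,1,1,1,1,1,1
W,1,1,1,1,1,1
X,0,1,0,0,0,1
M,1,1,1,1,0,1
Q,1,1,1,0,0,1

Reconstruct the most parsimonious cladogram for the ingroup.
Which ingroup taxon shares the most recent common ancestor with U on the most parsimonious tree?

Character polarity is set by the outgroup: the derived state is whichever differs from the outgroup's state, so for gular pouch, retractile claws the derived state is '0', and for the remaining characters it is '1'.
Only M, Q, U, and W show the derived state '1' for sclerotic ring, supporting them as a clade.
All ingroup taxa share the derived state '1' for calcified operculum; it defines the ingroup but does not resolve relationships within it.
Only X and Z show the derived state '0' for gular pouch, supporting them as a clade.
chelicerae fused: derived state '1' in M, U, and W only — synapomorphy for {M, U, W}.
caudal autotomy (derived state '1') is shared by U and W — a synapomorphy uniting that clade.
retractile claws: derived state '0' in Z only — an autapomorphy, so it tells us nothing about relationships among taxa.
Most parsimonious ingroup topology: ((Z,X),(((U,W),M),Q)).
U and W form a cherry on this tree, so they are sister taxa.

W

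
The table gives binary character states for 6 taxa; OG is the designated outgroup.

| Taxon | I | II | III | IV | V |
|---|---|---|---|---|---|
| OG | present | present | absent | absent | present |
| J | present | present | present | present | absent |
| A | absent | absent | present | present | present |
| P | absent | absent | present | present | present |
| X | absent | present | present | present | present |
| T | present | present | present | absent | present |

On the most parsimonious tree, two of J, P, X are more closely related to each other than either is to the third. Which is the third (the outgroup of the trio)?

Character polarity is set by the outgroup: the derived state is whichever differs from the outgroup's state, so for I, II, V the derived state is 'absent', and for the remaining characters it is 'present'.
I (derived state 'absent') is shared by A, P, and X — a synapomorphy uniting that clade.
II (derived state 'absent') is shared by A and P — a synapomorphy uniting that clade.
All ingroup taxa share the derived state 'present' for III; it defines the ingroup but does not resolve relationships within it.
Only A, J, P, and X show the derived state 'present' for IV, supporting them as a clade.
V: derived state 'absent' in J only — an autapomorphy, so it tells us nothing about relationships among taxa.
Most parsimonious ingroup topology: ((J,((A,P),X)),T).
X and P share a more recent common ancestor with each other than either does with J, so J is the least closely related of the three.

J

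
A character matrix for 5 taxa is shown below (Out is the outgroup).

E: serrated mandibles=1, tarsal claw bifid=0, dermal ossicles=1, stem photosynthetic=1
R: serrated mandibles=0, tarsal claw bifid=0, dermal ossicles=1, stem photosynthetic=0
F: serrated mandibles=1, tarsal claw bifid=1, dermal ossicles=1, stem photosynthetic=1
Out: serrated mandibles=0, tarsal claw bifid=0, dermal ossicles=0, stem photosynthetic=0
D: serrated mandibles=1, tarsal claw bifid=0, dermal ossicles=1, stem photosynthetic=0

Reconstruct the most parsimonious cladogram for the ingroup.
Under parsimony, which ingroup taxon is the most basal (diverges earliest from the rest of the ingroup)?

The outgroup has state '0' for every character, so '1' is the derived state throughout.
serrated mandibles (derived state '1') is shared by D, E, and F — a synapomorphy uniting that clade.
tarsal claw bifid: derived state '1' in F only — an autapomorphy, so it tells us nothing about relationships among taxa.
dermal ossicles (derived state '1') is shared by all ingroup taxa — unites the whole ingroup.
stem photosynthetic: derived state '1' in E and F only — synapomorphy for {E, F}.
Most parsimonious ingroup topology: (((E,F),D),R).
R is sister to the clade containing all other ingroup taxa, so it is the earliest-diverging (most basal) ingroup lineage.

R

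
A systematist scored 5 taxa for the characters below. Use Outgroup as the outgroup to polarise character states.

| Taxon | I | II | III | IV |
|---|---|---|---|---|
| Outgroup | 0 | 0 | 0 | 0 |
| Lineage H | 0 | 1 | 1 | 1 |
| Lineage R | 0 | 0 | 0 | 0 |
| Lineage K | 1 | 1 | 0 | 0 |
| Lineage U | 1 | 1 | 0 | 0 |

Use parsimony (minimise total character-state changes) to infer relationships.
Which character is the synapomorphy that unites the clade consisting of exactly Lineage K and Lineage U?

I

The outgroup has state '0' for every character, so '1' is the derived state throughout.
Only Lineage K and Lineage U show the derived state '1' for I, supporting them as a clade.
II: derived state '1' in Lineage H, Lineage K, and Lineage U only — synapomorphy for {Lineage H, Lineage K, Lineage U}.
III (derived state '1') is unique to Lineage H (autapomorphy; uninformative for grouping).
IV: derived state '1' in Lineage H only — an autapomorphy, so it tells us nothing about relationships among taxa.
Most parsimonious ingroup topology: ((Lineage H,(Lineage K,Lineage U)),Lineage R).
The clade {Lineage K, Lineage U} is supported by I: its derived state '1' occurs in exactly those taxa and in no other taxon (including the outgroup).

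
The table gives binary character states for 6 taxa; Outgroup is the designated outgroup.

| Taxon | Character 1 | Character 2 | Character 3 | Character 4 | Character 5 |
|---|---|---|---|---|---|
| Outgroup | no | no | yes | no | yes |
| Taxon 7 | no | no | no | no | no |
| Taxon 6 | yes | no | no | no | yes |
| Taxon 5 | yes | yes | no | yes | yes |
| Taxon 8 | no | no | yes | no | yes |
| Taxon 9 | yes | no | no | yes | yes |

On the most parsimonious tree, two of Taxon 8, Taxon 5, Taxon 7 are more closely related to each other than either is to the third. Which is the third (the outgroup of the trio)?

Taxon 8

Character polarity is set by the outgroup: the derived state is whichever differs from the outgroup's state, so for Character 3, Character 5 the derived state is 'no', and for the remaining characters it is 'yes'.
Character 1 (derived state 'yes') is shared by Taxon 5, Taxon 6, and Taxon 9 — a synapomorphy uniting that clade.
Character 2: derived state 'yes' in Taxon 5 only — an autapomorphy, so it tells us nothing about relationships among taxa.
Only Taxon 5, Taxon 6, Taxon 7, and Taxon 9 show the derived state 'no' for Character 3, supporting them as a clade.
Character 4: derived state 'yes' in Taxon 5 and Taxon 9 only — synapomorphy for {Taxon 5, Taxon 9}.
Character 5: derived state 'no' in Taxon 7 only — an autapomorphy, so it tells us nothing about relationships among taxa.
Most parsimonious ingroup topology: ((Taxon 7,(Taxon 6,(Taxon 5,Taxon 9))),Taxon 8).
Taxon 7 and Taxon 5 share a more recent common ancestor with each other than either does with Taxon 8, so Taxon 8 is the least closely related of the three.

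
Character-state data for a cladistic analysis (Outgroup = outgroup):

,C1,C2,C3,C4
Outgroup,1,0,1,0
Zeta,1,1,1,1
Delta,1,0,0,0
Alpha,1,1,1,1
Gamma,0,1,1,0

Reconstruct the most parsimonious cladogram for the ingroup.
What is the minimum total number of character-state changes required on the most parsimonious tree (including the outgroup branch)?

Character polarity is set by the outgroup: the derived state is whichever differs from the outgroup's state, so for C1, C3 the derived state is '0', and for the remaining characters it is '1'.
C1 (derived state '0') is unique to Gamma (autapomorphy; uninformative for grouping).
Only Alpha, Gamma, and Zeta show the derived state '1' for C2, supporting them as a clade.
C3 (derived state '0') is unique to Delta (autapomorphy; uninformative for grouping).
C4: derived state '1' in Alpha and Zeta only — synapomorphy for {Alpha, Zeta}.
Most parsimonious ingroup topology: (Delta,((Zeta,Alpha),Gamma)).
Changes per character on this tree: C1: 1; C2: 1; C3: 1; C4: 1.
Total = 4.

4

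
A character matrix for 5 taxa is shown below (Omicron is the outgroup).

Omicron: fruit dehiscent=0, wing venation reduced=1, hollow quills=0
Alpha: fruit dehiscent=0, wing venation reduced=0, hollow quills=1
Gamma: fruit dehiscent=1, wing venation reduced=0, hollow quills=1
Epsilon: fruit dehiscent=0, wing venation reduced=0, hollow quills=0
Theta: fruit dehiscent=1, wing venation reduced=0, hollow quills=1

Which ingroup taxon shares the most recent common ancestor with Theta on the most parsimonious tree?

Character polarity is set by the outgroup: the derived state is whichever differs from the outgroup's state, so for wing venation reduced the derived state is '0', and for the remaining characters it is '1'.
fruit dehiscent: derived state '1' in Gamma and Theta only — synapomorphy for {Gamma, Theta}.
wing venation reduced (derived state '0') is shared by all ingroup taxa — unites the whole ingroup.
Only Alpha, Gamma, and Theta show the derived state '1' for hollow quills, supporting them as a clade.
Most parsimonious ingroup topology: ((Alpha,(Gamma,Theta)),Epsilon).
Theta and Gamma form a cherry on this tree, so they are sister taxa.

Gamma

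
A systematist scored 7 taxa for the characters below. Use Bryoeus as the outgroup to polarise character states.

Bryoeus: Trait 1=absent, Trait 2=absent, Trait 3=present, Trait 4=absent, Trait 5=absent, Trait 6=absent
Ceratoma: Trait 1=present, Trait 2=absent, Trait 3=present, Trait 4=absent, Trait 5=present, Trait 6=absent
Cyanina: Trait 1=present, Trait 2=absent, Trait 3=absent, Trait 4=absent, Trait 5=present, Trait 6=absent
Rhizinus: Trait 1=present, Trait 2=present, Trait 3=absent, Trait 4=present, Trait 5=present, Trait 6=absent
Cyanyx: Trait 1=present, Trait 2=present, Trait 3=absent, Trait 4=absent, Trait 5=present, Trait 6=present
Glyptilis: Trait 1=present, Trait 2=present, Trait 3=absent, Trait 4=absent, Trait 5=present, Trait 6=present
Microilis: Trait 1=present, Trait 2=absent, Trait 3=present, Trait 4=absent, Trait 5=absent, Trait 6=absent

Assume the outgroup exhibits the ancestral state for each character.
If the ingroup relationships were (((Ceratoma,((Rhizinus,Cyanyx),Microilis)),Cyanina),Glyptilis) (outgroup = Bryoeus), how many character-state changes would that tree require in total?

Map each character onto (((Ceratoma,((Rhizinus,Cyanyx),Microilis)),Cyanina),Glyptilis) (rooted by Bryoeus) and count the minimum state changes it requires (Fitch parsimony):
Trait 1: 1; Trait 2: 2; Trait 3: 3; Trait 4: 1; Trait 5: 2; Trait 6: 2.
Total tree length = 11.

11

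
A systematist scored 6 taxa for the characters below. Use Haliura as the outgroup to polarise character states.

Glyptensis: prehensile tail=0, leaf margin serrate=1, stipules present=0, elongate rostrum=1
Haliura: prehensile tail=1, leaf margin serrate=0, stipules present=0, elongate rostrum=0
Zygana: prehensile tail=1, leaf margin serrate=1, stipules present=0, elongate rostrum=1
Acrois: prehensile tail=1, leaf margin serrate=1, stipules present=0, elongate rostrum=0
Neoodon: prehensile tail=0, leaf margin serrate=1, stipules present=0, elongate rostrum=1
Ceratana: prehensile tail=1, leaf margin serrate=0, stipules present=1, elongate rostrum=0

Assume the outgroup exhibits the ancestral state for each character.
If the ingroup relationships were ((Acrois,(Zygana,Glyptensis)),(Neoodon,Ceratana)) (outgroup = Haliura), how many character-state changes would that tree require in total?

7

Map each character onto ((Acrois,(Zygana,Glyptensis)),(Neoodon,Ceratana)) (rooted by Haliura) and count the minimum state changes it requires (Fitch parsimony):
prehensile tail: 2; leaf margin serrate: 2; stipules present: 1; elongate rostrum: 2.
Total tree length = 7.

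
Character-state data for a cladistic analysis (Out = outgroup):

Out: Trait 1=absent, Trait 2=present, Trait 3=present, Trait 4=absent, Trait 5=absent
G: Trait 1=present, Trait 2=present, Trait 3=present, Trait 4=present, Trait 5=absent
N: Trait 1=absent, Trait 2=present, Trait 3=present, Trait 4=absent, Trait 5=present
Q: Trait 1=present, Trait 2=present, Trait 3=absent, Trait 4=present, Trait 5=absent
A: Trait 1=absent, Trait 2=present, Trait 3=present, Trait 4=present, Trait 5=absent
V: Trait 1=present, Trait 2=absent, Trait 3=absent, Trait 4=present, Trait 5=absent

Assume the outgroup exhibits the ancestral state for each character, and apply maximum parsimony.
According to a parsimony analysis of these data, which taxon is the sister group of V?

Q

Character polarity is set by the outgroup: the derived state is whichever differs from the outgroup's state, so for Trait 2, Trait 3 the derived state is 'absent', and for the remaining characters it is 'present'.
Trait 1 (derived state 'present') is shared by G, Q, and V — a synapomorphy uniting that clade.
Trait 2: derived state 'absent' in V only — an autapomorphy, so it tells us nothing about relationships among taxa.
Trait 3 (derived state 'absent') is shared by Q and V — a synapomorphy uniting that clade.
Trait 4 (derived state 'present') is shared by A, G, Q, and V — a synapomorphy uniting that clade.
Trait 5 (derived state 'present') is unique to N (autapomorphy; uninformative for grouping).
Most parsimonious ingroup topology: (((G,(Q,V)),A),N).
V and Q form a cherry on this tree, so they are sister taxa.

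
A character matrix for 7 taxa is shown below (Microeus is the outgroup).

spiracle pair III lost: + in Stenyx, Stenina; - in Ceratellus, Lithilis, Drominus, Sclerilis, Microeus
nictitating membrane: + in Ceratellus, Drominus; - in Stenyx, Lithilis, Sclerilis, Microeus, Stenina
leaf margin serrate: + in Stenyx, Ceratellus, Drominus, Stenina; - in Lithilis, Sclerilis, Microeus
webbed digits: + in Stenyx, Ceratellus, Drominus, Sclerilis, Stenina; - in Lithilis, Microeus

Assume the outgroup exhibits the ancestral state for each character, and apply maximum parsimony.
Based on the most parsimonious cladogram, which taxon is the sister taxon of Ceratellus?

Drominus

The outgroup has state '-' for every character, so '+' is the derived state throughout.
spiracle pair III lost: derived state '+' in Stenina and Stenyx only — synapomorphy for {Stenina, Stenyx}.
Only Ceratellus and Drominus show the derived state '+' for nictitating membrane, supporting them as a clade.
leaf margin serrate (derived state '+') is shared by Ceratellus, Drominus, Stenina, and Stenyx — a synapomorphy uniting that clade.
webbed digits: derived state '+' in Ceratellus, Drominus, Sclerilis, Stenina, and Stenyx only — synapomorphy for {Ceratellus, Drominus, Sclerilis, Stenina, Stenyx}.
Most parsimonious ingroup topology: (Lithilis,(((Stenina,Stenyx),(Drominus,Ceratellus)),Sclerilis)).
Ceratellus and Drominus form a cherry on this tree, so they are sister taxa.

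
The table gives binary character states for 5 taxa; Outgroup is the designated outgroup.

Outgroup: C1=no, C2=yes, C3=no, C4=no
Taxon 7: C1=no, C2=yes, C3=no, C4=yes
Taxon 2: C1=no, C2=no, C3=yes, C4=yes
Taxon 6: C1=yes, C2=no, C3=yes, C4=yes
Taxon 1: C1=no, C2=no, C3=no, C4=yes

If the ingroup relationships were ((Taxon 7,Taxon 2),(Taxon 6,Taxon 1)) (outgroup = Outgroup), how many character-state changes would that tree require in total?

6

Map each character onto ((Taxon 7,Taxon 2),(Taxon 6,Taxon 1)) (rooted by Outgroup) and count the minimum state changes it requires (Fitch parsimony):
C1: 1; C2: 2; C3: 2; C4: 1.
Total tree length = 6.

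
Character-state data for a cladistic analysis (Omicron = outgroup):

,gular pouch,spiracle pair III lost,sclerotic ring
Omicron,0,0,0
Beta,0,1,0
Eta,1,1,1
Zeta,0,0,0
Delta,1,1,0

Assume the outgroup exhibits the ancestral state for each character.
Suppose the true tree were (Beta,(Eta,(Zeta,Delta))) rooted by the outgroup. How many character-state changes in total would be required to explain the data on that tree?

Map each character onto (Beta,(Eta,(Zeta,Delta))) (rooted by Omicron) and count the minimum state changes it requires (Fitch parsimony):
gular pouch: 2; spiracle pair III lost: 2; sclerotic ring: 1.
Total tree length = 5.

5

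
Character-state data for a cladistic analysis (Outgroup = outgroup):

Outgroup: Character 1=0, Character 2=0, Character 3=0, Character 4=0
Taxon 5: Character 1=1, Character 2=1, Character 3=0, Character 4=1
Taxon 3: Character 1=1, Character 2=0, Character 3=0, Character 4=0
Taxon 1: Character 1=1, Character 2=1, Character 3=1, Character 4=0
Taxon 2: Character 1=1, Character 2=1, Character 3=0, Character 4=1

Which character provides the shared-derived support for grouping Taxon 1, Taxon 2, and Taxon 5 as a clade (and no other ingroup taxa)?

The outgroup has state '0' for every character, so '1' is the derived state throughout.
Character 1 (derived state '1') is shared by all ingroup taxa — unites the whole ingroup.
Character 2 (derived state '1') is shared by Taxon 1, Taxon 2, and Taxon 5 — a synapomorphy uniting that clade.
Character 3 (derived state '1') is unique to Taxon 1 (autapomorphy; uninformative for grouping).
Character 4: derived state '1' in Taxon 2 and Taxon 5 only — synapomorphy for {Taxon 2, Taxon 5}.
Most parsimonious ingroup topology: (Taxon 3,(Taxon 1,(Taxon 5,Taxon 2))).
The clade {Taxon 1, Taxon 2, Taxon 5} is supported by Character 2: its derived state '1' occurs in exactly those taxa and in no other taxon (including the outgroup).

Character 2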